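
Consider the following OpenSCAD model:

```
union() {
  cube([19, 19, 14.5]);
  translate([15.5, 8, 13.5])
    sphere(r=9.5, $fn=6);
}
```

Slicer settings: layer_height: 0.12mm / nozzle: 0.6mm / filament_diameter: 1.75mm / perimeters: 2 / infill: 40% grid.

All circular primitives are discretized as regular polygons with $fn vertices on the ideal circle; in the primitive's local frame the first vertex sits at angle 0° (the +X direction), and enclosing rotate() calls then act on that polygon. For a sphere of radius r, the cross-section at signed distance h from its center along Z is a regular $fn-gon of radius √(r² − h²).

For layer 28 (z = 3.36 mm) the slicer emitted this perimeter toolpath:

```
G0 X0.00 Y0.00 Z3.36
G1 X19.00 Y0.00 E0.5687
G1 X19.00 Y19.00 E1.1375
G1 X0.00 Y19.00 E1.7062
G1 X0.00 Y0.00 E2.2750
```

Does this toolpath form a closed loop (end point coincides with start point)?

Start point (G0): (0.00, 0.00). End point (last G1): the path returns to the start — closed.

yes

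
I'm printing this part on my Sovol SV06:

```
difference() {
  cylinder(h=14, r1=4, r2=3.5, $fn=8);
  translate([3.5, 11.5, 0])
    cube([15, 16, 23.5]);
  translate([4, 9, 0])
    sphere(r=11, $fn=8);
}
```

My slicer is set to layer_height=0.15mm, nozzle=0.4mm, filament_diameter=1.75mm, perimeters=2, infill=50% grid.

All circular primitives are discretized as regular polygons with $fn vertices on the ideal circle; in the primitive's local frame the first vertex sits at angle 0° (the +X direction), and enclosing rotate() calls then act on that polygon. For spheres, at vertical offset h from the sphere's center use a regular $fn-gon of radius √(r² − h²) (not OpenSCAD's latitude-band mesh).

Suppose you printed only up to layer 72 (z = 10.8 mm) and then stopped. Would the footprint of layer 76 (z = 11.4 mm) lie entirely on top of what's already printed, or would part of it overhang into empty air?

entirely on top

Compare the two slices. At z = 10.8: the cone (r1=4→r2=3.5) has section circumradius 3.614 here — a regular 8-gon (area = (8/2)·3.614²·sin(360°/8) = 36.95 mm²); the cube at (3.5, 11.5) (footprint 15×16) is included at this height (area 240.00 mm²); the sphere at (4, 9): section is a regular 8-gon, circumradius = √(r²−h²) = √(11²−10.8²) = 2.088 (area = (8/2)·2.088²·sin(360°/8) = 12.33 mm²); Taking the first minus the rest: starting from the cone (36.95 mm²), the 15×16 cube at (3.5, 11.5) misses the remaining region (no effect); the r=11 sphere at (4, 9) misses the remaining region (no effect) — area = 36.95 mm². At z = 11.4: the cone contributes a regular 8-gon of circumradius 3.593 (interpolated between r1=4 and r2=3.5 at t=0.814) (area = (8/2)·3.593²·sin(360°/8) = 36.51 mm²); the cube at (3.5, 11.5) is present — its section is the full 15×16 rectangle (area 240.00 mm²); the sphere at (4, 9) is absent (|z−center|=11.400 > r=11); Taking the first minus the rest: starting from the cone (36.51 mm²), the 15×16 cube at (3.5, 11.5) misses the remaining region (no effect) — area = 36.51 mm². Checking containment: the cross-section at z = 11.4 is a subset of the cross-section at z = 10.8.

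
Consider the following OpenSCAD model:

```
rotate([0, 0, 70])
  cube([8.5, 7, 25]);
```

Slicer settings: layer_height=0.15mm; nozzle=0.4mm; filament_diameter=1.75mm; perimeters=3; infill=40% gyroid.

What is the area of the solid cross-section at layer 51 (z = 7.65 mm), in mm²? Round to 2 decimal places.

59.50 mm²

At z = 7.65 mm: the cube is present — its section is the full 8.5×7 rectangle (area 59.50 mm²); (rotated 70° about Z; rotation is an isometry so areas/perimeters/island counts are preserved). Overall, the cross-section is a single solid region. Net area = 59.50 mm².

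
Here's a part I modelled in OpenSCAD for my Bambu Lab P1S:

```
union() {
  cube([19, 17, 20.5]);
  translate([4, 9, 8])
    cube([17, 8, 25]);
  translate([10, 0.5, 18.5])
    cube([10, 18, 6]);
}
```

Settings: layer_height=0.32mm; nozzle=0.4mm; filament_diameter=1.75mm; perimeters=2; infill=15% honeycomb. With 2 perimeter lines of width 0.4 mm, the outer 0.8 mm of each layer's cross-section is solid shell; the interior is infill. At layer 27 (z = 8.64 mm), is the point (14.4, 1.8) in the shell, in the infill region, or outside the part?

At z = 8.64 mm: the cube (footprint 19×17) is included at this height; the 17×8 cube at (4, 9) contributes its full rectangle; the cube at (10, 0.5) is not intersected at this z (z outside [18.5, 24.5]); Merging all regions: the regions partially overlap (shared area 120.00 mm²), so overlapping operands fuse into one piece — 1 connected region. Overall, the cross-section is a single solid region. The nearest boundary edge runs (19.00, 0.00)→(0.00, 0.00); distance from the point to it = 1.80 mm. The point is inside the cross-section and 1.80 mm from the nearest boundary — more than the 0.8 mm shell width (2 × 0.4), so it's in the infill interior.

infill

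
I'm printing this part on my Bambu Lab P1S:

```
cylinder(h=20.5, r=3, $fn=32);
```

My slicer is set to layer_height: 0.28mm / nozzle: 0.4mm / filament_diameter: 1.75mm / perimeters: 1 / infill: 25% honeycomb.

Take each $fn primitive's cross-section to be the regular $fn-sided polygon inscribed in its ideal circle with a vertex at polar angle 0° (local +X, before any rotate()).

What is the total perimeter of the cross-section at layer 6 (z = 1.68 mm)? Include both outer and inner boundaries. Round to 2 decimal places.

18.82 mm

At z = 1.68 mm: the r=3 cylinder gives a regular 32-gon of circumradius 3 (constant along its height) (perimeter = 2·32·3.000·sin(180°/32) = 18.82 mm). Overall, the cross-section is a single solid region. Total boundary length (outer) = 18.82 mm.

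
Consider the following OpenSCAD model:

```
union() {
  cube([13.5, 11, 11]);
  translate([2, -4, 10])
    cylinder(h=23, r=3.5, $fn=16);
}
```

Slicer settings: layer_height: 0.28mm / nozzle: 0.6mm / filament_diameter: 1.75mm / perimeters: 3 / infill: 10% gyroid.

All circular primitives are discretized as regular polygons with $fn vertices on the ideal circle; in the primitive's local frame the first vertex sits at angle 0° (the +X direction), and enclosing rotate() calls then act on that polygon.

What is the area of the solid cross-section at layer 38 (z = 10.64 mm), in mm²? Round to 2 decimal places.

At z = 10.64 mm: the 13.5×11 cube contributes its full rectangle (area 148.50 mm²); the r=3.5 cylinder at (2, -4) contributes a regular 16-gon of circumradius 3.5 (area = (16/2)·3.500²·sin(360°/16) = 37.50 mm²); Combining (union): the 2 present regions are separate (no shared area or edge), so areas and boundary lengths simply add and each stays a separate island — area = 186.00 mm². Overall, the cross-section has 2 separate islands. Net area = 186.00 mm².

186.00 mm²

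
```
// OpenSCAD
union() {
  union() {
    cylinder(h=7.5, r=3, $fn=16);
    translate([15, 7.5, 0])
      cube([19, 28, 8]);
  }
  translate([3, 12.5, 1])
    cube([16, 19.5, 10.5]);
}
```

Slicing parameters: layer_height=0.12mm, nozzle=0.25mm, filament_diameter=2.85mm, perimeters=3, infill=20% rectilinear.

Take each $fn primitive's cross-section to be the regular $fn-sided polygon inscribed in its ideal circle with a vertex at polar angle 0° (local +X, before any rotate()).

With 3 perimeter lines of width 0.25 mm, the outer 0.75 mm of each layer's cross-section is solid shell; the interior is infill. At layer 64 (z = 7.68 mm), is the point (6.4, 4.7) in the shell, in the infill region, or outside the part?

At z = 7.68 mm: the cylinder is not intersected at this z (z outside [0, 7.5]); the cube at (15, 7.5) (footprint 19×28) is included at this height; Taking the union: only the 19×28 cube at (15, 7.5) is present, so the union is just that shape — 1 connected region; the cube at (3, 12.5) is present — its section is the full 16×19.5 rectangle; Combining (union): the regions partially overlap (shared area 78.00 mm²), so overlapping operands fuse into one piece — 1 connected region. Overall, the cross-section is a single solid region. The nearest boundary edge runs (15.00, 12.50)→(3.00, 12.50); distance from the point to it = 7.80 mm. The point is not inside any of the regions above, so it lies outside the cross-section (7.80 mm from the nearest boundary).

outside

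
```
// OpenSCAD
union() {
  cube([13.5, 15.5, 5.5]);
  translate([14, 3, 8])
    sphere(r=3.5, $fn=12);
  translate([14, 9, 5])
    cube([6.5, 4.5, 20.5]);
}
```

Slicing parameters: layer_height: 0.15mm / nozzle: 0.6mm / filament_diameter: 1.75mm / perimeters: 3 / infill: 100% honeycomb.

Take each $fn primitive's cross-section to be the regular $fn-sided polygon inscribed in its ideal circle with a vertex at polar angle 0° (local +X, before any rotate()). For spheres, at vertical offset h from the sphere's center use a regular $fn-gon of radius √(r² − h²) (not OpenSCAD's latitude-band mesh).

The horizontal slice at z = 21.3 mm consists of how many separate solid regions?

1

At z = 21.3 mm: the cube is not intersected at this z (z outside [0, 5.5]); the sphere at (14, 3) does not reach this height (|z−center|=13.300 > r=3.5); the cube at (14, 9) (footprint 6.5×4.5) is included at this height; Merging all regions: only the 6.5×4.5 cube at (14, 9) is present, so the union is just that shape — 1 connected region. The result has 1 disconnected region.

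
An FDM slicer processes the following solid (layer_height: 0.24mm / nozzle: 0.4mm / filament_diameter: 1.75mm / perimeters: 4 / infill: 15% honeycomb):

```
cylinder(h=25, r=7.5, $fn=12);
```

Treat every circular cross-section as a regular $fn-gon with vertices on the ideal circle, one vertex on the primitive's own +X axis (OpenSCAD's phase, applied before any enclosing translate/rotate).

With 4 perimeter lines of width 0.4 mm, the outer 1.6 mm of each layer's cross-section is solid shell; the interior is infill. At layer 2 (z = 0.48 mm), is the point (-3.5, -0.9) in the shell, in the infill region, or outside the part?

infill

At z = 0.48 mm: the cylinder: section is a regular 12-gon, circumradius r=7.5. Overall, the cross-section is a single solid region. The nearest boundary edge runs (-7.50, 0.00)→(-6.50, -3.75); distance from the point to it = 3.63 mm. The point is inside the cross-section and 3.63 mm from the nearest boundary — more than the 1.6 mm shell width (4 × 0.4), so it's in the infill interior.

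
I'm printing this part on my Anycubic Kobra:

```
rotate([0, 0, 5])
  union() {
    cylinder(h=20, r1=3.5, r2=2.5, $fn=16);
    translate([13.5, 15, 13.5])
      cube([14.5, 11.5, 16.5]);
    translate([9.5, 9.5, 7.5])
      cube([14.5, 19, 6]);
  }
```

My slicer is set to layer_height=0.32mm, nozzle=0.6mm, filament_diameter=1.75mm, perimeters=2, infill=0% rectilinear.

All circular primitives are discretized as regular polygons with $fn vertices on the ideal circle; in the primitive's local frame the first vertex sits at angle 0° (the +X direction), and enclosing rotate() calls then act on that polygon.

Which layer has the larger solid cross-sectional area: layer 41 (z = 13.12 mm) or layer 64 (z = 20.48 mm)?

layer 41 (z = 13.12 mm)

Layer 41 (z = 13.12): the cone (r1=3.5→r2=2.5) has section circumradius 2.844 here — a regular 16-gon (area = (16/2)·2.844²·sin(360°/16) = 24.76 mm²); the cube at (13.5, 15) is absent (z outside [13.5, 30]); the 14.5×19 cube at (9.5, 9.5) contributes its full rectangle (area 275.50 mm²); Merging all regions: the 2 present regions are separate (no shared area or edge), so areas and boundary lengths simply add and each stays a separate island — area = 300.26 mm²; (whole slice rotated 5° about Z — lengths, areas and connectivity unchanged). So its area = 300.26 mm². Layer 64 (z = 20.48): the cone is absent (z outside [0, 20]); the cube at (13.5, 15) is present — its section is the full 14.5×11.5 rectangle (area 166.75 mm²); the cube at (9.5, 9.5) is not intersected at this z (z outside [7.5, 13.5]); Taking the union: only the 14.5×11.5 cube at (13.5, 15) is present, so the union is just that shape — area = 166.75 mm²; (whole slice rotated 5° about Z — lengths, areas and connectivity unchanged). So its area = 166.75 mm². Layer 41 is larger (300.26 vs 166.75 mm²).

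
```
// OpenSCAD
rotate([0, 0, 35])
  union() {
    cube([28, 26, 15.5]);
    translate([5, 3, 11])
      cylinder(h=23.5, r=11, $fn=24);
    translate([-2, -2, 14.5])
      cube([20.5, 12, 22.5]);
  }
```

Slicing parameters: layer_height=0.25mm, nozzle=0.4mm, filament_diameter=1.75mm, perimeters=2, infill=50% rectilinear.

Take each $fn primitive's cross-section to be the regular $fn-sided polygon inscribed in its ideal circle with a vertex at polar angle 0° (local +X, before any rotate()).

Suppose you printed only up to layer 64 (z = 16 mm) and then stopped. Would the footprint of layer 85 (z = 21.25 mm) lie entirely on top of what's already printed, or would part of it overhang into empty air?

entirely on top

Compare the two slices. At z = 16: the cube is absent (z outside [0, 15.5]); the cylinder at (5, 3): section is a regular 24-gon, circumradius r=11 (area = (24/2)·11.000²·sin(360°/24) = 375.81 mm²); the 20.5×12 cube at (-2, -2) contributes its full rectangle (area 246.00 mm²); Combining (union): the regions partially overlap — summed areas 621.81 mm² minus the doubly-counted overlap 207.64 mm² gives 414.17 mm² — area = 414.17 mm²; (rotated 35° about Z; rotation is an isometry so areas/perimeters/island counts are preserved). At z = 21.25: the cube does not reach this height (z outside [0, 15.5]); the r=11 cylinder at (5, 3) gives a regular 24-gon of circumradius 11 (constant along its height) (area = (24/2)·11.000²·sin(360°/24) = 375.81 mm²); the cube at (-2, -2) (footprint 20.5×12) is included at this height (area 246.00 mm²); Taking the union: the regions partially overlap — summed areas 621.81 mm² minus the doubly-counted overlap 207.64 mm² gives 414.17 mm² — area = 414.17 mm²; (whole slice rotated 35° about Z — lengths, areas and connectivity unchanged). Checking containment: the cross-section at z = 21.25 is a subset of the cross-section at z = 16.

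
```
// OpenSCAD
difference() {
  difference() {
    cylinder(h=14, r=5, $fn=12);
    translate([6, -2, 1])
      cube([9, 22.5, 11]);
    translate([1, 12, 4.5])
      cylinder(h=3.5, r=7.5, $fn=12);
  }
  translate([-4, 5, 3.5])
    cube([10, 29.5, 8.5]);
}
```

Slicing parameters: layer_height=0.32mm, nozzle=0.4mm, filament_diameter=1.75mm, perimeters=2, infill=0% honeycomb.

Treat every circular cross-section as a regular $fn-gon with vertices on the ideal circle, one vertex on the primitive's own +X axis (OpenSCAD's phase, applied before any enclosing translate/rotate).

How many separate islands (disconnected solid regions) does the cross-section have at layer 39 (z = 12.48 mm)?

At z = 12.48 mm: the cylinder: section is a regular 12-gon, circumradius r=5; the cube at (6, -2) does not reach this height (z outside [1, 12]); the cylinder at (1, 12) is absent (z outside [4.5, 8]); Subtracting the remaining from the first: none of the subtracted shapes is present at this height, so the r=5 cylinder is unchanged — 1 connected region; the cube at (-4, 5) does not reach this height (z outside [3.5, 12]); After the difference (first − rest): none of the subtracted shapes is present at this height, so the result so far is unchanged — 1 connected region. Overall, the cross-section is a single solid region. Island count = 1.

1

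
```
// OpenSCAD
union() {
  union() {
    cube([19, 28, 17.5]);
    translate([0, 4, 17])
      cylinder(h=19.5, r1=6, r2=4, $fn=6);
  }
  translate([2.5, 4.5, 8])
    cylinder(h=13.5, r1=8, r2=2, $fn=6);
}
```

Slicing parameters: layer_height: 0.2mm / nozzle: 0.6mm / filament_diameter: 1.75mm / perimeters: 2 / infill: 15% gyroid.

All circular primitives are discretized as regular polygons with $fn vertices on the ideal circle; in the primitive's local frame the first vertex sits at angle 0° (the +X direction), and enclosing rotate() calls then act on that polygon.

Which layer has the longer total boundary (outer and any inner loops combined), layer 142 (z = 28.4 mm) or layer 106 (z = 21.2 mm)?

Layer 142 (z = 28.4): the cube is not intersected at this z (z outside [0, 17.5]); the cone at (0, 4): at t=0.585 of its height the radius interpolates to r₁+(r₂−r₁)t = 4.831, giving a regular 6-gon of that circumradius (perimeter = 2·6·4.831·sin(180°/6) = 28.98 mm); Merging all regions: only the cone at (0, 4) is present, so the union is just that shape — boundary = 28.98 mm; the cone at (2.5, 4.5) is absent (z outside [8, 21.5]); Merging all regions: only that combined region is present, so the union is just that shape — boundary = 28.98 mm. So its perimeter = 28.98 mm. Layer 106 (z = 21.2): the cube is not intersected at this z (z outside [0, 17.5]); the cone at (0, 4) (r1=6→r2=4) has section circumradius 5.569 here — a regular 6-gon (perimeter = 2·6·5.569·sin(180°/6) = 33.42 mm); Taking the union: only the cone at (0, 4) is present, so the union is just that shape — boundary = 33.42 mm; the cone at (2.5, 4.5) (r1=8→r2=2) has section circumradius 2.133 here — a regular 6-gon (perimeter = 2·6·2.133·sin(180°/6) = 12.80 mm); Combining (union): the cone at (2.5, 4.5) lies entirely inside the result so far, so the union is just the result so far — boundary = 33.42 mm. So its perimeter = 33.42 mm. Layer 106 is larger (33.42 vs 28.98 mm).

layer 106 (z = 21.2 mm)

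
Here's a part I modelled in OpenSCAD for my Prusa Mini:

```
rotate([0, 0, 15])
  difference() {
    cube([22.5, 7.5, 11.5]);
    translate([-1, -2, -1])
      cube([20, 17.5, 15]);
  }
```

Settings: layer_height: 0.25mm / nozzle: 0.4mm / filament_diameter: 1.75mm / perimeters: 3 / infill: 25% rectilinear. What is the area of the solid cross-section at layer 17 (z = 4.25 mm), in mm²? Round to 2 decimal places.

At z = 4.25 mm: the 22.5×7.5 cube contributes its full rectangle (area 168.75 mm²); the 20×17.5 cube at (-1, -2) contributes its full rectangle (area 350.00 mm²); After the difference (first − rest): starting from the 22.5×7.5 cube (168.75 mm²), the 20×17.5 cube at (-1, -2) partially overlaps it — only the 142.50 mm² overlap (of its 350.00 mm²) is removed, clipping the outline — area = 26.25 mm²; (rotated 15° about Z; rotation is an isometry so areas/perimeters/island counts are preserved). Overall, the cross-section is a single solid region. Net area = 26.25 mm².

26.25 mm²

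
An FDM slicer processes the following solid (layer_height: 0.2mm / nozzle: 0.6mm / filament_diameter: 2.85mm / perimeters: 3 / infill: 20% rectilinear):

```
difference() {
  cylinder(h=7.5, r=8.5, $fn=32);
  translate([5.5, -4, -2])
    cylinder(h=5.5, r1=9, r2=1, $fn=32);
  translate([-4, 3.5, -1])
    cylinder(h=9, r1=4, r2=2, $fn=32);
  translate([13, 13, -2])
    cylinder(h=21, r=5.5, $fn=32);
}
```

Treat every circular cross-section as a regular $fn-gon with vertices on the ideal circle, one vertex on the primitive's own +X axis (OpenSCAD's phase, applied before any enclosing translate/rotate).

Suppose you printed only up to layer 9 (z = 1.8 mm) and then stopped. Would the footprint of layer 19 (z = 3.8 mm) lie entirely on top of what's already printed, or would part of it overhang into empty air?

Compare the two slices. At z = 1.8: the r=8.5 cylinder contributes a regular 32-gon of circumradius 8.5 (area = (32/2)·8.500²·sin(360°/32) = 225.52 mm²); the cone at (5.5, -4) (r1=9→r2=1) has section circumradius 3.473 here — a regular 32-gon (area = (32/2)·3.473²·sin(360°/32) = 37.64 mm²); the cone at (-4, 3.5): at t=0.311 of its height the radius interpolates to r₁+(r₂−r₁)t = 3.378, giving a regular 32-gon of that circumradius (area = (32/2)·3.378²·sin(360°/32) = 35.61 mm²); the r=5.5 cylinder at (13, 13) contributes a regular 32-gon of circumradius 5.5 (area = (32/2)·5.500²·sin(360°/32) = 94.42 mm²); Subtracting the remaining from the first: starting from the r=8.5 cylinder (225.52 mm²), the cone at (5.5, -4) partially overlaps it — only the 28.63 mm² overlap (of its 37.64 mm²) is removed, clipping the outline; the cone at (-4, 3.5) partially overlaps it — only the 35.20 mm² overlap (of its 35.61 mm²) is removed, clipping the outline; the r=5.5 cylinder at (13, 13) misses the remaining region (no effect) — area = 161.69 mm². At z = 3.8: the cylinder: section is a regular 32-gon, circumradius r=8.5 (area = (32/2)·8.500²·sin(360°/32) = 225.52 mm²); the cone at (5.5, -4) is absent (z outside [-2, 3.5]); the cone at (-4, 3.5) contributes a regular 32-gon of circumradius 2.933 (interpolated between r1=4 and r2=2 at t=0.533) (area = (32/2)·2.933²·sin(360°/32) = 26.86 mm²); the cylinder at (13, 13): section is a regular 32-gon, circumradius r=5.5 (area = (32/2)·5.500²·sin(360°/32) = 94.42 mm²); After the difference (first − rest): starting from the r=8.5 cylinder (225.52 mm²), the cone at (-4, 3.5) lies wholly inside it (removes its full 26.86 mm² and its 18.40 mm outline becomes a hole wall); the r=5.5 cylinder at (13, 13) misses the remaining region (no effect) — area = 198.67 mm². Checking containment: at z = 3.8 the cross-section extends beyond the z = 1.8 cross-section by about 36.98 mm².

part overhangs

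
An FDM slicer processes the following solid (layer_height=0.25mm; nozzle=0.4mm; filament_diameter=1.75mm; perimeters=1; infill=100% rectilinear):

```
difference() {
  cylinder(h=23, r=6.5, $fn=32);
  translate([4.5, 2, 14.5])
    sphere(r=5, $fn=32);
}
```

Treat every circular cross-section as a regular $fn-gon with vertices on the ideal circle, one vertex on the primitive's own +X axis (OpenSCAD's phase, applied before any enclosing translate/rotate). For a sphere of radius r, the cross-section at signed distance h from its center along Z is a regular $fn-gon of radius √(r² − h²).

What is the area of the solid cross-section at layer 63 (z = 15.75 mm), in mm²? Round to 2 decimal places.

At z = 15.75 mm: the r=6.5 cylinder gives a regular 32-gon of circumradius 6.5 (constant along its height) (area = (32/2)·6.500²·sin(360°/32) = 131.88 mm²); the sphere at (4.5, 2): section is a regular 32-gon, circumradius = √(r²−h²) = √(5²−1.25²) = 4.841 (area = (32/2)·4.841²·sin(360°/32) = 73.16 mm²); Taking the first minus the rest: starting from the r=6.5 cylinder (131.88 mm²), the r=5 sphere at (4.5, 2) partially overlaps it — only the 45.21 mm² overlap (of its 73.16 mm²) is removed, clipping the outline — area = 86.67 mm². Overall, the cross-section is a single solid region. Net area = 86.67 mm².

86.67 mm²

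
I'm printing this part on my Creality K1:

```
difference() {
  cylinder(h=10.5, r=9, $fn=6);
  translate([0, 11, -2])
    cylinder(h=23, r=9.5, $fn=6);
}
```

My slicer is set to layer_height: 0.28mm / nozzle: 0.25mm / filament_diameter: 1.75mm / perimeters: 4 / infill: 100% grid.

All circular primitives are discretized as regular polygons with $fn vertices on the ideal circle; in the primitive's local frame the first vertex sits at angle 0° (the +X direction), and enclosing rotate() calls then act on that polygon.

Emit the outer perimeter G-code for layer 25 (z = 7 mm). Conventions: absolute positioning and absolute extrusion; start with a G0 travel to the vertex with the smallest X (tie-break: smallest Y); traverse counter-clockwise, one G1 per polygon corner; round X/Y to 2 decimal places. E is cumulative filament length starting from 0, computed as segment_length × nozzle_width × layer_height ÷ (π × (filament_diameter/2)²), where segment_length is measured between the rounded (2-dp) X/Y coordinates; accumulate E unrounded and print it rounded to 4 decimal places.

At z = 7 mm: the r=9 cylinder gives a regular 6-gon of circumradius 9 (constant along its height); the r=9.5 cylinder at (0, 11) gives a regular 6-gon of circumradius 9.5 (constant along its height); After the difference (first − rest): starting from the r=9 cylinder, the r=9.5 cylinder at (0, 11) partially overlaps it — only the 53.67 mm² overlap (of its 234.48 mm²) is removed, clipping the outline — 1 connected region. The outline is a single polygon with 8 vertices. Extrusion per mm of travel: 0.25 × 0.28 / (π × 0.875²) = 0.029103. Accumulating E over each segment gives final E = 1.5572.

G0 X-9.00 Y0.00 Z7.00
G1 X-4.50 Y-7.79 E0.2618
G1 X4.50 Y-7.79 E0.5237
G1 X9.00 Y0.00 E0.7856
G1 X6.07 Y5.07 E0.9560
G1 X4.75 Y2.77 E1.0332
G1 X-4.75 Y2.77 E1.3096
G1 X-6.07 Y5.07 E1.3868
G1 X-9.00 Y0.00 E1.5572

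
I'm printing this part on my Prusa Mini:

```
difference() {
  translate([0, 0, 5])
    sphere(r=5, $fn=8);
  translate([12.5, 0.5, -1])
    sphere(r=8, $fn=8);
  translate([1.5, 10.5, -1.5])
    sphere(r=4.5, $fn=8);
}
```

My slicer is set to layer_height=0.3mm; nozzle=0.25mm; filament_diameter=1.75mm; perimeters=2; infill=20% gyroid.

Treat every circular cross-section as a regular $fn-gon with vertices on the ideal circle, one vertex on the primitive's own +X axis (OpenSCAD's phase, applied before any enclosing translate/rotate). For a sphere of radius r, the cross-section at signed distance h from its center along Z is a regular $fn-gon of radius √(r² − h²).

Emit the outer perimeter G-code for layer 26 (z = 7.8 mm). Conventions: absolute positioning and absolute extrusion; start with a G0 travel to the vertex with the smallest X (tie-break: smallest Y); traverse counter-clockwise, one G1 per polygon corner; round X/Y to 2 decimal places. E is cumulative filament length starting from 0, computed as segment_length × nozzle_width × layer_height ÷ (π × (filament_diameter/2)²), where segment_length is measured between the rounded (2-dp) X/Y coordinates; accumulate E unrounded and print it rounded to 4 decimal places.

G0 X-4.14 Y0.00 Z7.80
G1 X-2.93 Y-2.93 E0.0988
G1 X0.00 Y-4.14 E0.1977
G1 X2.93 Y-2.93 E0.2965
G1 X4.14 Y0.00 E0.3954
G1 X2.93 Y2.93 E0.4942
G1 X0.00 Y4.14 E0.5931
G1 X-2.93 Y2.93 E0.6919
G1 X-4.14 Y0.00 E0.7908

At z = 7.8 mm: the r=5 sphere slices to a regular 8-gon of circumradius 4.142 (√(r²−h²) with h=2.8 from center); the sphere at (12.5, 0.5) is not intersected at this z (|z−center|=8.800 > r=8); the sphere at (1.5, 10.5) does not reach this height (|z−center|=9.300 > r=4.5); After the difference (first − rest): none of the subtracted shapes is present at this height, so the r=5 sphere is unchanged — 1 connected region. The outline is a single polygon with 8 vertices. Extrusion per mm of travel: 0.25 × 0.3 / (π × 0.875²) = 0.031181. Accumulating E over each segment gives final E = 0.7908.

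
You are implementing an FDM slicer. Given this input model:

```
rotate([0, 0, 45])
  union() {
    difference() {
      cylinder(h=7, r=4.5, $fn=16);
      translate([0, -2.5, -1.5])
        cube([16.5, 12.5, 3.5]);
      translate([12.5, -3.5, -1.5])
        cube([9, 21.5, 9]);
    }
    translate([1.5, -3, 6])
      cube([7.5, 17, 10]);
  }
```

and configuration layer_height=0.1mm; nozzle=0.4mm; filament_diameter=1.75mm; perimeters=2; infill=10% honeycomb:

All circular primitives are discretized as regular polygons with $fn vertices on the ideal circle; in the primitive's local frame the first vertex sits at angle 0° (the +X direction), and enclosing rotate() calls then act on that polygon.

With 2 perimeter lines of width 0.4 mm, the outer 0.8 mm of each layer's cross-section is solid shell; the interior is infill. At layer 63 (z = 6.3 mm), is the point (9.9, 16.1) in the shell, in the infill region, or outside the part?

outside

At z = 6.3 mm: the cylinder: section is a regular 16-gon, circumradius r=4.5; the cube at (0, -2.5) is absent (z outside [-1.5, 2]); the cube at (12.5, -3.5) (footprint 9×21.5) is included at this height; After the difference (first − rest): starting from the r=4.5 cylinder, the 9×21.5 cube at (12.5, -3.5) misses the remaining region (no effect) — 1 connected region; the 7.5×17 cube at (1.5, -3) contributes its full rectangle; Merging all regions: the regions partially overlap (shared area 16.69 mm²), so overlapping operands fuse into one piece — 1 connected region; (whole slice rotated 45° about Z — lengths, areas and connectivity unchanged). Overall, the cross-section is a single solid region. Undo the 45° rotation: the query point maps to (18.385, 4.384) in the un-rotated model frame. The nearest boundary edge runs (9.00, 14.00)→(9.00, -3.00); distance from the point to it = 9.38 mm. The point is not inside any of the regions above, so it lies outside the cross-section (9.38 mm from the nearest boundary).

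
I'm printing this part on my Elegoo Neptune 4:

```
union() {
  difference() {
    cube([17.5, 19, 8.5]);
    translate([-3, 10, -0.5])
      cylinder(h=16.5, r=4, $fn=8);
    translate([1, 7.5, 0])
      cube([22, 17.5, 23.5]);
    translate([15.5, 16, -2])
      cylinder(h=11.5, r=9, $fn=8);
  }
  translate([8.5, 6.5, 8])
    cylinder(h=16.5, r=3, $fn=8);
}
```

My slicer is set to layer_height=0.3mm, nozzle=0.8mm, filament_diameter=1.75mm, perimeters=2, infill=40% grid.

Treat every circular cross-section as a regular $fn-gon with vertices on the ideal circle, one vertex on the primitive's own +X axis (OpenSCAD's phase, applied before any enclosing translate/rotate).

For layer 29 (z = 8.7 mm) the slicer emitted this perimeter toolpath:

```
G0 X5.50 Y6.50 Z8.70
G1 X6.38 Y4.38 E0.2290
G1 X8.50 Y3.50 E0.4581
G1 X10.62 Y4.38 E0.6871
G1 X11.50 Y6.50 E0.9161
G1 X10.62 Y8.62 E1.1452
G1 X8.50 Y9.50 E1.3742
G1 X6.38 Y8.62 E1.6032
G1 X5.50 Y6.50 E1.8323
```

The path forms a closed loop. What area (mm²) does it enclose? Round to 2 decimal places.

Apply the shoelace formula to the sequence of (X, Y) vertices; enclosed area = 25.44 mm².

25.44 mm²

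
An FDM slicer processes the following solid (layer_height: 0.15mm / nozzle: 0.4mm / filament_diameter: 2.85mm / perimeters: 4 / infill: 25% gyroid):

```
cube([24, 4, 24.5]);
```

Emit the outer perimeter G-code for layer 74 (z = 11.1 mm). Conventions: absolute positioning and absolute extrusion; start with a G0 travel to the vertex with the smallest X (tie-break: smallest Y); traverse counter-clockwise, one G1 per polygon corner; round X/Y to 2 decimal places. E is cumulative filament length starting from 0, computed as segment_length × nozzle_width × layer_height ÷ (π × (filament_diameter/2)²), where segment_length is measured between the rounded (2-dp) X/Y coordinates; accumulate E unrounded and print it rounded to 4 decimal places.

At z = 11.1 mm: the 24×4 cube contributes its full rectangle. The outline is a single polygon with 4 vertices. Extrusion per mm of travel: 0.4 × 0.15 / (π × 1.425²) = 0.009405. Accumulating E over each segment gives final E = 0.5267.

G0 X0.00 Y0.00 Z11.10
G1 X24.00 Y0.00 E0.2257
G1 X24.00 Y4.00 E0.2633
G1 X0.00 Y4.00 E0.4891
G1 X0.00 Y0.00 E0.5267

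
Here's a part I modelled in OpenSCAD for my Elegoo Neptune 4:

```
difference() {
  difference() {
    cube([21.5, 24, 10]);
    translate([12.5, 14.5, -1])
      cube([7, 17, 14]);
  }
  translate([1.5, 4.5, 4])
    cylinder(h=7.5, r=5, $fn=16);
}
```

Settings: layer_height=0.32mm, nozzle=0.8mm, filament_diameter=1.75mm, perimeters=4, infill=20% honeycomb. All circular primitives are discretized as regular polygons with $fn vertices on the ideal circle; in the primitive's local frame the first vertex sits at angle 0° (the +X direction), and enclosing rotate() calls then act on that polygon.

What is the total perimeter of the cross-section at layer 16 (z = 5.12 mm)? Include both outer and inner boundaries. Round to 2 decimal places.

112.18 mm

At z = 5.12 mm: the cube (footprint 21.5×24) is included at this height (perimeter 91.00 mm); the cube at (12.5, 14.5) (footprint 7×17) is included at this height (perimeter 48.00 mm); Subtracting the remaining from the first: starting from the 21.5×24 cube, the 7×17 cube at (12.5, 14.5) partially overlaps it — only the 66.50 mm² overlap (of its 119.00 mm²) is removed, clipping the outline — boundary = 110.00 mm; the r=5 cylinder at (1.5, 4.5) gives a regular 16-gon of circumradius 5 (constant along its height) (perimeter = 2·16·5.000·sin(180°/16) = 31.21 mm); After the difference (first − rest): starting from the result so far, the r=5 cylinder at (1.5, 4.5) partially overlaps it — only the 51.69 mm² overlap (of its 76.54 mm²) is removed, clipping the outline — boundary = 112.18 mm. Overall, the cross-section is a single solid region. Total boundary length (outer) = 112.18 mm.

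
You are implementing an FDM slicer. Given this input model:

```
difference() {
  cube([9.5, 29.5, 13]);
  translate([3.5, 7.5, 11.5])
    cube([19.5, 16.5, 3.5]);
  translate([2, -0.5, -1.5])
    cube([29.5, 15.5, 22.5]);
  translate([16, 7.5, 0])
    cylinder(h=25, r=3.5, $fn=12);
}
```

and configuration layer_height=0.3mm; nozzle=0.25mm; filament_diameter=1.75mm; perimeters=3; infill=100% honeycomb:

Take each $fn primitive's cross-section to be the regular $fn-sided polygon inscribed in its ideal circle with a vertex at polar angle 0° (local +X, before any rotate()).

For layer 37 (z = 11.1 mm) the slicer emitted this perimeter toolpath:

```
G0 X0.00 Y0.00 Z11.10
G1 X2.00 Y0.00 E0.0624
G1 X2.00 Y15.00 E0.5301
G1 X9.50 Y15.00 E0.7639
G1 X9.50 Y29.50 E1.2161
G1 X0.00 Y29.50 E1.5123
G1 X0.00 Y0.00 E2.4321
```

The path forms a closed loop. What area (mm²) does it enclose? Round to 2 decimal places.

Apply the shoelace formula to the sequence of (X, Y) vertices; enclosed area = 167.75 mm².

167.75 mm²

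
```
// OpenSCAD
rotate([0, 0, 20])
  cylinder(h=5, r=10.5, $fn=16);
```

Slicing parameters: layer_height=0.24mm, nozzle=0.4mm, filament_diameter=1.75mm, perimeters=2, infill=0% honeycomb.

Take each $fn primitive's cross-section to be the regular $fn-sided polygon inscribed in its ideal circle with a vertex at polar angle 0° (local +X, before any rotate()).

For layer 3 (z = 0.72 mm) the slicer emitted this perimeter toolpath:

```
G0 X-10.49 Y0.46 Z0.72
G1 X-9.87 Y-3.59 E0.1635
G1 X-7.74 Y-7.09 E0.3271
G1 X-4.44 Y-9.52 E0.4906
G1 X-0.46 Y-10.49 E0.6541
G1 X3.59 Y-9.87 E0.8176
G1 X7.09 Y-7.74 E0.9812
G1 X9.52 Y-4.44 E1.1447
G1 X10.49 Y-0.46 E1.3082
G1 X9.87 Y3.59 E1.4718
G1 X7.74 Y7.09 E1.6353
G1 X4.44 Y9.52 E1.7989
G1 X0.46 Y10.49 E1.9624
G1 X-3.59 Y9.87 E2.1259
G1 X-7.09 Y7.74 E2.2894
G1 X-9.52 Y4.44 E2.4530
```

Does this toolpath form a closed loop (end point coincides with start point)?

no

Start point (G0): (-10.49, 0.46). End point (last G1): the path does not return to the start — open.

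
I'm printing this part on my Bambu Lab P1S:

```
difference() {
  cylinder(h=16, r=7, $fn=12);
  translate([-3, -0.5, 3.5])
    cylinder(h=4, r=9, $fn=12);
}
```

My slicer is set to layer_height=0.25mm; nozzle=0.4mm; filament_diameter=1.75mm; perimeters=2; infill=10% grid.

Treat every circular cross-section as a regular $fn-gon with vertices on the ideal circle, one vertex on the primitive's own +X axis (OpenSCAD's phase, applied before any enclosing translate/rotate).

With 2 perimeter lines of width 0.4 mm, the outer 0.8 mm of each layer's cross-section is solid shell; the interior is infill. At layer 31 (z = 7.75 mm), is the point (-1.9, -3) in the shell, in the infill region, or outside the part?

infill

At z = 7.75 mm: the r=7 cylinder gives a regular 12-gon of circumradius 7 (constant along its height); the cylinder at (-3, -0.5) is not intersected at this z (z outside [3.5, 7.5]); Subtracting the remaining from the first: none of the subtracted shapes is present at this height, so the r=7 cylinder is unchanged — 1 connected region. Overall, the cross-section is a single solid region. The nearest boundary edge runs (-6.06, -3.50)→(-3.50, -6.06); distance from the point to it = 3.30 mm. The point is inside the cross-section and 3.30 mm from the nearest boundary — more than the 0.8 mm shell width (2 × 0.4), so it's in the infill interior.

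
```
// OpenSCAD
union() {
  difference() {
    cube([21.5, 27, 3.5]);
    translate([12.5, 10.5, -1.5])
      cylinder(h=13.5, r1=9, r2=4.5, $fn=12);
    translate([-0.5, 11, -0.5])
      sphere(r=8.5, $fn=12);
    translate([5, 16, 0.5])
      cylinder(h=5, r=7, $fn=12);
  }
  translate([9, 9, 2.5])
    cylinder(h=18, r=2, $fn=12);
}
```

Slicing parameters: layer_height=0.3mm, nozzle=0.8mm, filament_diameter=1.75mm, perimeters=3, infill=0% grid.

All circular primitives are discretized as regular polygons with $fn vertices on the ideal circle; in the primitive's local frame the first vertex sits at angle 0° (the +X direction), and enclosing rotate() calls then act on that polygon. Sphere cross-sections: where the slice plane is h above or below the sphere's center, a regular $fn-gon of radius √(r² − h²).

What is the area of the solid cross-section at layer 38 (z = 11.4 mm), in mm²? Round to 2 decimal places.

At z = 11.4 mm: the cube is absent (z outside [0, 3.5]); the cone at (12.5, 10.5): at t=0.956 of its height the radius interpolates to r₁+(r₂−r₁)t = 4.700, giving a regular 12-gon of that circumradius (area = (12/2)·4.700²·sin(360°/12) = 66.27 mm²); the sphere at (-0.5, 11) does not reach this height (|z−center|=11.900 > r=8.5); the cylinder at (5, 16) does not reach this height (z outside [0.5, 5.5]); Subtracting the remaining from the first: the first operand is absent here, so nothing remains; the r=2 cylinder at (9, 9) contributes a regular 12-gon of circumradius 2 (area = (12/2)·2.000²·sin(360°/12) = 12.00 mm²); Merging all regions: only the r=2 cylinder at (9, 9) is present, so the union is just that shape — area = 12.00 mm². Overall, the cross-section is a single solid region. Net area = 12.00 mm².

12.00 mm²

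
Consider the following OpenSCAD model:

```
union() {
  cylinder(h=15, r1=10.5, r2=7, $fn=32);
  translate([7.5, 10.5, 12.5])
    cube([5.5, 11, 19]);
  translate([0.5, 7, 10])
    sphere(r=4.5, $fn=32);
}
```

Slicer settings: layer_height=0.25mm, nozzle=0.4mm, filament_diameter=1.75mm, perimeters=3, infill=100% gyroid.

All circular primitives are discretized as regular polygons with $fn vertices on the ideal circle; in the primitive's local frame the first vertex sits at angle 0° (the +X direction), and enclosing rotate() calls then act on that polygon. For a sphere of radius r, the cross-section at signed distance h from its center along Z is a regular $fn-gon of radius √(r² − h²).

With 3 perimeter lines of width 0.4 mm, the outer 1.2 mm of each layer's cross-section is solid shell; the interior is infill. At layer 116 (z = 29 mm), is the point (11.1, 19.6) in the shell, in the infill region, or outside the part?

infill

At z = 29 mm: the cone is absent (z outside [0, 15]); the 5.5×11 cube at (7.5, 10.5) contributes its full rectangle; the sphere at (0.5, 7) is absent (|z−center|=19.000 > r=4.5); Merging all regions: only the 5.5×11 cube at (7.5, 10.5) is present, so the union is just that shape — 1 connected region. Overall, the cross-section is a single solid region. The nearest boundary edge runs (13.00, 21.50)→(7.50, 21.50); distance from the point to it = 1.90 mm. The point is inside the cross-section and 1.90 mm from the nearest boundary — more than the 1.2 mm shell width (3 × 0.4), so it's in the infill interior.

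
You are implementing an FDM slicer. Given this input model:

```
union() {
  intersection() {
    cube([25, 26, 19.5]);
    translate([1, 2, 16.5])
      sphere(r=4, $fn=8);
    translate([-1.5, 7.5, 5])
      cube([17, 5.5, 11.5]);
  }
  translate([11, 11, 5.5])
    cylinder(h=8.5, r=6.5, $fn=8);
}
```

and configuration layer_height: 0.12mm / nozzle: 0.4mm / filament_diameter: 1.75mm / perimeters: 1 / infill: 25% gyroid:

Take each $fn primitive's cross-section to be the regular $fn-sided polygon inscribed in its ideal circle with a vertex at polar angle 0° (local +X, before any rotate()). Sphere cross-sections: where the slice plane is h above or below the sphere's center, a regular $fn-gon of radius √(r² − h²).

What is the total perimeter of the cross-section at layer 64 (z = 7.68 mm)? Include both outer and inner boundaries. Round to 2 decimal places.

At z = 7.68 mm: the cube is present — its section is the full 25×26 rectangle (perimeter 102.00 mm); the sphere at (1, 2) does not reach this height (|z−center|=8.820 > r=4); the 17×5.5 cube at (-1.5, 7.5) contributes its full rectangle (perimeter 45.00 mm); Keeping only the common overlap: at least one operand is absent at this height, so nothing remains; the r=6.5 cylinder at (11, 11) gives a regular 8-gon of circumradius 6.5 (constant along its height) (perimeter = 2·8·6.500·sin(180°/8) = 39.80 mm); Merging all regions: only the r=6.5 cylinder at (11, 11) is present, so the union is just that shape — boundary = 39.80 mm. Overall, the cross-section is a single solid region. Total boundary length (outer) = 39.80 mm.

39.80 mm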